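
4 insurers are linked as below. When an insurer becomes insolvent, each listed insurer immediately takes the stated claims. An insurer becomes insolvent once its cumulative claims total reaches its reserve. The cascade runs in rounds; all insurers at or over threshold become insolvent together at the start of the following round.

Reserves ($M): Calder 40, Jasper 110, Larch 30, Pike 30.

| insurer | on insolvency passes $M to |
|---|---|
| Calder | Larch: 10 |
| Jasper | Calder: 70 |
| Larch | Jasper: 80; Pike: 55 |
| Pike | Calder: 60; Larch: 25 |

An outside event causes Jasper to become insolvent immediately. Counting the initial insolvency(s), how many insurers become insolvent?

Round 1 — Jasper becomes insolvent (initial).
  Calder: +70 → 70 ≥ 40
Round 2 — Calder becomes insolvent.
  Larch: +10 → 10 < 30
No further insolvencies.

2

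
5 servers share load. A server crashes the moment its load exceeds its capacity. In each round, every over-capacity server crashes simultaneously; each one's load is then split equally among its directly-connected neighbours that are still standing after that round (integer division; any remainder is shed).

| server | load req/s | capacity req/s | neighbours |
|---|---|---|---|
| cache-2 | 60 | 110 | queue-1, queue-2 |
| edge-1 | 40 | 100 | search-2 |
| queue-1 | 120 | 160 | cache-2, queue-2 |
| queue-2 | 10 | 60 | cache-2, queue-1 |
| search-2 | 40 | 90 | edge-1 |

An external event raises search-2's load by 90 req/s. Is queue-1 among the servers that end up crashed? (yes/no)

no

Round 1 — search-2 at 130 > 90. search-2 crashes.
  search-2 sheds 130 req/s to edge-1: 130 each.
    edge-1: 40+130 = 170 > 100
Round 2 — edge-1 crashes.
  edge-1 sheds 170 req/s: no online neighbours, lost.
No further crashes.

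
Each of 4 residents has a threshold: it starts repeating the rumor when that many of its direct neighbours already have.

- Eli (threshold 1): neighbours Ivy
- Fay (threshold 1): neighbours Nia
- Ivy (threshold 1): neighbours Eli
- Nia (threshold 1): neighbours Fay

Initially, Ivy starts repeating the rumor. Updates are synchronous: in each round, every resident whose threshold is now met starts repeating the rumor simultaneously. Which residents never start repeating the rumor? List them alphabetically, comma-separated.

Fay, Nia

Round 1 — Ivy starts repeating the rumor (initial).
Round 2 — checking thresholds:
  Eli: 1 of 1 neighbours ≥ 1, starts repeating the rumor.
Round 3 — no new spreads; cascade stops.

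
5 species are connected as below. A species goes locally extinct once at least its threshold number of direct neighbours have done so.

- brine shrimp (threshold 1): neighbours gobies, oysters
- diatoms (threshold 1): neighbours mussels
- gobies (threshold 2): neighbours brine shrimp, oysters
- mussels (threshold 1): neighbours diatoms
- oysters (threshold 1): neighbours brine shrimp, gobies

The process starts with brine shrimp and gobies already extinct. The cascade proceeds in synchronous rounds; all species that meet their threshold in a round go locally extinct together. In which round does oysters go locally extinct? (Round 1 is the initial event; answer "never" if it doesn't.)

2

Round 1 — brine shrimp, gobies go locally extinct (initial).
Round 2 — checking thresholds:
  oysters: 2 of 2 neighbours ≥ 1, goes locally extinct.
Round 3 — no new extinctions; cascade stops.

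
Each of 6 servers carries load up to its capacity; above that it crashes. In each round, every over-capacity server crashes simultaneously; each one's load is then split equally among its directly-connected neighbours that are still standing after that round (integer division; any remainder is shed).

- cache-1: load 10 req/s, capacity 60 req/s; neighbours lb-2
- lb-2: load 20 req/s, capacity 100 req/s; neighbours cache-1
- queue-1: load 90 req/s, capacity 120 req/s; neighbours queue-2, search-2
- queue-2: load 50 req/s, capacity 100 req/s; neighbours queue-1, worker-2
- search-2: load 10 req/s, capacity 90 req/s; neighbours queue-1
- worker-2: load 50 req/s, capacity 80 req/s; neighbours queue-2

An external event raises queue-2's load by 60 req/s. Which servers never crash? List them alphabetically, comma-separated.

Round 1 — queue-2 at 110 > 100. queue-2 crashes.
  queue-2 sheds 110 req/s to queue-1, worker-2: 55 each.
    queue-1: 90+55 = 145 > 120
    worker-2: 50+55 = 105 > 80
Round 2 — queue-1, worker-2 crash.
  queue-1 sheds 145 req/s to search-2: 145 each.
    search-2: 10+145 = 155 > 90
  worker-2 sheds 105 req/s: no online neighbours, lost.
Round 3 — search-2 crashes.
  search-2 sheds 155 req/s: no online neighbours, lost.
No further crashes.

cache-1, lb-2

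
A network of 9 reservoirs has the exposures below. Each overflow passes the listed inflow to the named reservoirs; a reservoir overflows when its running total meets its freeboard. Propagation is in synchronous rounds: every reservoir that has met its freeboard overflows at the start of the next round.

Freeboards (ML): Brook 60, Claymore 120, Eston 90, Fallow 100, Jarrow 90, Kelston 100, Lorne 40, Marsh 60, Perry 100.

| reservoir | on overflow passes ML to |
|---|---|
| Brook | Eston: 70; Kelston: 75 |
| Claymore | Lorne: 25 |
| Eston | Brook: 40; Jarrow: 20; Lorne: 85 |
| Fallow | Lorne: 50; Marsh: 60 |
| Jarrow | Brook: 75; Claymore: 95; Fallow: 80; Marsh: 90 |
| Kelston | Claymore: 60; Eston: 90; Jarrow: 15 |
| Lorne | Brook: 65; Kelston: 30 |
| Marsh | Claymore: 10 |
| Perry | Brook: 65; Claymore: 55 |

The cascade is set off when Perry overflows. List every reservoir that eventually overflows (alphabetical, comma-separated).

Round 1 — Perry overflows (initial).
  Brook: +65 → 65 ≥ 60
  Claymore: +55 → 55 < 120
Round 2 — Brook overflows.
  Eston: +70 → 70 < 90
  Kelston: +75 → 75 < 100
No further overflows.

Brook, Perry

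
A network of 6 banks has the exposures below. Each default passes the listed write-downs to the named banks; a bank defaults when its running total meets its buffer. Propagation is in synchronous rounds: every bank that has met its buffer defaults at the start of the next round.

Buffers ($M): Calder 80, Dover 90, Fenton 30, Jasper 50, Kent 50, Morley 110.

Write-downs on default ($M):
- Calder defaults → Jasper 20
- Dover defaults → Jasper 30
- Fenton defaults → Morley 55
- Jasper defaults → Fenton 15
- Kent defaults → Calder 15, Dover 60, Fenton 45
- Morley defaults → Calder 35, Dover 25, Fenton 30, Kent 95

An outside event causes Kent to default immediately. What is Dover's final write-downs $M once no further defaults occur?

Round 1 — Kent defaults (initial).
  Calder: +15 → 15 < 80
  Dover: +60 → 60 < 90
  Fenton: +45 → 45 ≥ 30
Round 2 — Fenton defaults.
  Morley: +55 → 55 < 110
No further defaults.

60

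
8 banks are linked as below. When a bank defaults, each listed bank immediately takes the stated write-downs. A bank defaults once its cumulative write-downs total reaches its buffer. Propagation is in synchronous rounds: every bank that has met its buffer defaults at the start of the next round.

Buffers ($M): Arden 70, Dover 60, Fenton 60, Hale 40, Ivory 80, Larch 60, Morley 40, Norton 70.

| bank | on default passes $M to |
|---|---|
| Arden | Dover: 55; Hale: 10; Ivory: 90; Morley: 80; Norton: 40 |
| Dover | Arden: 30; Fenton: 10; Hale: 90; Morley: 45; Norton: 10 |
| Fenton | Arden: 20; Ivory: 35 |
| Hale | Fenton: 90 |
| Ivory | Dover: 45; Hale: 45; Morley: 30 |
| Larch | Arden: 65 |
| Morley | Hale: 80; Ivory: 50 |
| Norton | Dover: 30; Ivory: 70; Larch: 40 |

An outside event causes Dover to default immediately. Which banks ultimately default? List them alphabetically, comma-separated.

Dover, Fenton, Hale, Ivory, Morley

Round 1 — Dover defaults (initial).
  Arden: +30 → 30 < 70
  Fenton: +10 → 10 < 60
  Hale: +90 → 90 ≥ 40
  Morley: +45 → 45 ≥ 40
  Norton: +10 → 10 < 70
Round 2 — Hale, Morley default.
  Fenton: +90 → 100 ≥ 60
  Ivory: +50 → 50 < 80
Round 3 — Fenton defaults.
  Arden: +20 → 50 < 70
  Ivory: +35 → 85 ≥ 80
Round 4 — Ivory defaults.
No further defaults.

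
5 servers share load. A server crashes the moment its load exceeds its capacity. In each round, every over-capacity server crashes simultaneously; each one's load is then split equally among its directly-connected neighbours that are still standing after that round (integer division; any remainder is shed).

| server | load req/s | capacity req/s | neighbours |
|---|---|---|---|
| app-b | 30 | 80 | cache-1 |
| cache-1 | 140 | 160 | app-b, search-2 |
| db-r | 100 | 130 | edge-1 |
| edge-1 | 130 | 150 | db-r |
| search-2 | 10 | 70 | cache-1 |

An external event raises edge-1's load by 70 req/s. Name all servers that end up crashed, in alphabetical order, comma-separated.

Round 1 — edge-1 at 200 > 150. edge-1 crashes.
  edge-1 sheds 200 req/s to db-r: 200 each.
    db-r: 100+200 = 300 > 130
Round 2 — db-r crashes.
  db-r sheds 300 req/s: no online neighbours, lost.
No further crashes.

db-r, edge-1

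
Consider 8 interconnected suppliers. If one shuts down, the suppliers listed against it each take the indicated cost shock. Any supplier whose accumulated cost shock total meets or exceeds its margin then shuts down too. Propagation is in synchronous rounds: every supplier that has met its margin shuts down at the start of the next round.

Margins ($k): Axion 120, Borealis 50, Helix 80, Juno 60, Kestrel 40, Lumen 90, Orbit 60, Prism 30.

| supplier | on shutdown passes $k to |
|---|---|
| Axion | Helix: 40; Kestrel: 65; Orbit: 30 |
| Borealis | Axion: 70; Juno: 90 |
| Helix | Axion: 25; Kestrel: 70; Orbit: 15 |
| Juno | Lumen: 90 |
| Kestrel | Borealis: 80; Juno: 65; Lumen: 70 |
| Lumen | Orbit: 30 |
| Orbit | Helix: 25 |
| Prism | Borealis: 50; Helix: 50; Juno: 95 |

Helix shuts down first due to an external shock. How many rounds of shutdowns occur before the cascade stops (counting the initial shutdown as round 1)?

4

Round 1 — Helix shuts down (initial).
  Axion: +25 → 25 < 120
  Kestrel: +70 → 70 ≥ 40
  Orbit: +15 → 15 < 60
Round 2 — Kestrel shuts down.
  Borealis: +80 → 80 ≥ 50
  Juno: +65 → 65 ≥ 60
  Lumen: +70 → 70 < 90
Round 3 — Borealis, Juno shut down.
  Axion: +70 → 95 < 120
  Lumen: +90 → 160 ≥ 90
Round 4 — Lumen shuts down.
  Orbit: +30 → 45 < 60
No further shutdowns.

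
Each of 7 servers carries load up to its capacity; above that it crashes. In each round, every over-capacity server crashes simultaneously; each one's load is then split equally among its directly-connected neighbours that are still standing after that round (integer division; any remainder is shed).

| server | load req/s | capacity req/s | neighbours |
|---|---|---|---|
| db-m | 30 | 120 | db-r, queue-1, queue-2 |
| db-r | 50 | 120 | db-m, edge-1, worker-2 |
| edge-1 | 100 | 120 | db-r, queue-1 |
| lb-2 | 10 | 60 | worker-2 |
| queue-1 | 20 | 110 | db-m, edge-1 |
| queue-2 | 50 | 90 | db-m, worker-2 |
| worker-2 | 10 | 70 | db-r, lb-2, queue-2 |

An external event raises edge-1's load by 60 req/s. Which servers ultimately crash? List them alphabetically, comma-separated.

Round 1 — edge-1 at 160 > 120. edge-1 crashes.
  edge-1 sheds 160 req/s to db-r, queue-1: 80 each.
    db-r: 50+80 = 130 > 120
    queue-1: 20+80 = 100 ≤ 110
Round 2 — db-r crashes.
  db-r sheds 130 req/s to db-m, worker-2: 65 each.
    db-m: 30+65 = 95 ≤ 120
    worker-2: 10+65 = 75 > 70
Round 3 — worker-2 crashes.
  worker-2 sheds 75 req/s to lb-2, queue-2: 37 each (1 lost).
    lb-2: 10+37 = 47 ≤ 60
    queue-2: 50+37 = 87 ≤ 90
No further crashes.

db-r, edge-1, worker-2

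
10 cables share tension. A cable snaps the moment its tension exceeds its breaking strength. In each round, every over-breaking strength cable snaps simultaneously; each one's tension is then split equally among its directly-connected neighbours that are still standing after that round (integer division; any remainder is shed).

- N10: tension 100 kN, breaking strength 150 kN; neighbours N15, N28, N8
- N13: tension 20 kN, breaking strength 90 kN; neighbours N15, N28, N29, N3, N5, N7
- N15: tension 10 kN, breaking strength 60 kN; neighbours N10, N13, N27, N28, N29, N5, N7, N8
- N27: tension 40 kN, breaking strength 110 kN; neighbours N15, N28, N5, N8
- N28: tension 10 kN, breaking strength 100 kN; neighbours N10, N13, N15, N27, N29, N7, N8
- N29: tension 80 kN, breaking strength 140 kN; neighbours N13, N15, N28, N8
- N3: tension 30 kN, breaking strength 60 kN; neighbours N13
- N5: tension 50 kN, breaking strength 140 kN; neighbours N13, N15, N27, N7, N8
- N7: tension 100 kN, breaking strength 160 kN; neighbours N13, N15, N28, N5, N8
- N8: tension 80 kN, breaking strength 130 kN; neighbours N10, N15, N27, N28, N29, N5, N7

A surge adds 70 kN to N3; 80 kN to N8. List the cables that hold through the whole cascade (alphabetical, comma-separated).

Round 1 — N3 at 100 > 60; N8 at 160 > 130. N3, N8 snap.
  N3 sheds 100 kN to N13: 100 each.
    N13: 20+100 = 120 > 90
  N8 sheds 160 kN to N10, N15, N27, N28, N29, N5, N7: 22 each (6 lost).
    N10: 100+22 = 122 ≤ 150
    N15: 10+22 = 32 ≤ 60
    N27: 40+22 = 62 ≤ 110
    N28: 10+22 = 32 ≤ 100
    N29: 80+22 = 102 ≤ 140
    N5: 50+22 = 72 ≤ 140
    N7: 100+22 = 122 ≤ 160
Round 2 — N13 snaps.
  N13 sheds 120 kN to N15, N28, N29, N5, N7: 24 each.
    N15: 32+24 = 56 ≤ 60
    N28: 32+24 = 56 ≤ 100
    N29: 102+24 = 126 ≤ 140
    N5: 72+24 = 96 ≤ 140
    N7: 122+24 = 146 ≤ 160
No further breaks.

N10, N15, N27, N28, N29, N5, N7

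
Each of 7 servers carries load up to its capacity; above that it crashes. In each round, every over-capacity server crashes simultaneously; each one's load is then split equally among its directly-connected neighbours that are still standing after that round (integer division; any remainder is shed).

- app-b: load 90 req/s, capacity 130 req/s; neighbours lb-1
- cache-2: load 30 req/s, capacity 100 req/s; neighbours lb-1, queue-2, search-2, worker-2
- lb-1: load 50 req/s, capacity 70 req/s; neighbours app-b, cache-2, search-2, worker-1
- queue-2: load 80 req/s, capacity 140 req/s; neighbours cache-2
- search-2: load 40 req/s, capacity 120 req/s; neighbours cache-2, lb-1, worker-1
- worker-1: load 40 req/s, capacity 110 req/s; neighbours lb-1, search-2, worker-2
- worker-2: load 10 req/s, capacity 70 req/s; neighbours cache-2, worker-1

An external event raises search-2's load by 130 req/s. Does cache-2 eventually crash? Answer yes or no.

yes

Round 1 — search-2 at 170 > 120. search-2 crashes.
  search-2 sheds 170 req/s to cache-2, lb-1, worker-1: 56 each (2 lost).
    cache-2: 30+56 = 86 ≤ 100
    lb-1: 50+56 = 106 > 70
    worker-1: 40+56 = 96 ≤ 110
Round 2 — lb-1 crashes.
  lb-1 sheds 106 req/s to app-b, cache-2, worker-1: 35 each (1 lost).
    app-b: 90+35 = 125 ≤ 130
    cache-2: 86+35 = 121 > 100
    worker-1: 96+35 = 131 > 110
Round 3 — cache-2, worker-1 crash.
  cache-2 sheds 121 req/s to queue-2, worker-2: 60 each (1 lost).
    queue-2: 80+60 = 140 ≤ 140
    worker-2: 10+60 = 70 ≤ 70
  worker-1 sheds 131 req/s to worker-2: 131 each.
    worker-2: 70+131 = 201 > 70
Round 4 — worker-2 crashes.
  worker-2 sheds 201 req/s: no online neighbours, lost.
No further crashes.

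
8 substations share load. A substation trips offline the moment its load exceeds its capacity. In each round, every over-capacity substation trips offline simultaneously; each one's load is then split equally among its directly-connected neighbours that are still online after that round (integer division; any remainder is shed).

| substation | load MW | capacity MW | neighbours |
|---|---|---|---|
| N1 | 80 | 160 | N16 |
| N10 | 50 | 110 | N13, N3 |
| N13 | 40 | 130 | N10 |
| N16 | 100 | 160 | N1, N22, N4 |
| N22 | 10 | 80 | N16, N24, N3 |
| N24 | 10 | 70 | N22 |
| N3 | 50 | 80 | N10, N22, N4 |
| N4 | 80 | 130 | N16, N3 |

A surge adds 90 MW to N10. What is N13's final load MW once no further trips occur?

Round 1 — N10 at 140 > 110. N10 trips offline.
  N10 sheds 140 MW to N13, N3: 70 each.
    N13: 40+70 = 110 ≤ 130
    N3: 50+70 = 120 > 80
Round 2 — N3 trips offline.
  N3 sheds 120 MW to N22, N4: 60 each.
    N22: 10+60 = 70 ≤ 80
    N4: 80+60 = 140 > 130
Round 3 — N4 trips offline.
  N4 sheds 140 MW to N16: 140 each.
    N16: 100+140 = 240 > 160
Round 4 — N16 trips offline.
  N16 sheds 240 MW to N1, N22: 120 each.
    N1: 80+120 = 200 > 160
    N22: 70+120 = 190 > 80
Round 5 — N1, N22 trip offline.
  N1 sheds 200 MW: no online neighbours, lost.
  N22 sheds 190 MW to N24: 190 each.
    N24: 10+190 = 200 > 70
Round 6 — N24 trips offline.
  N24 sheds 200 MW: no online neighbours, lost.
No further trips.

110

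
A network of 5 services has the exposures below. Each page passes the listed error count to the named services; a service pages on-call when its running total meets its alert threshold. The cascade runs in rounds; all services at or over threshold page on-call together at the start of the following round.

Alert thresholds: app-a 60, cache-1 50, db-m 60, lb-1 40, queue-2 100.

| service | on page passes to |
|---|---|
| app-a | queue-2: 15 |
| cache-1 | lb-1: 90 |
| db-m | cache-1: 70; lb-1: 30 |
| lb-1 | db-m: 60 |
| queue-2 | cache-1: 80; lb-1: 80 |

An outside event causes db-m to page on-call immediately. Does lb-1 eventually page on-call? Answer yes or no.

Round 1 — db-m pages on-call (initial).
  cache-1: +70 → 70 ≥ 50
  lb-1: +30 → 30 < 40
Round 2 — cache-1 pages on-call.
  lb-1: +90 → 120 ≥ 40
Round 3 — lb-1 pages on-call.
No further pages.

yes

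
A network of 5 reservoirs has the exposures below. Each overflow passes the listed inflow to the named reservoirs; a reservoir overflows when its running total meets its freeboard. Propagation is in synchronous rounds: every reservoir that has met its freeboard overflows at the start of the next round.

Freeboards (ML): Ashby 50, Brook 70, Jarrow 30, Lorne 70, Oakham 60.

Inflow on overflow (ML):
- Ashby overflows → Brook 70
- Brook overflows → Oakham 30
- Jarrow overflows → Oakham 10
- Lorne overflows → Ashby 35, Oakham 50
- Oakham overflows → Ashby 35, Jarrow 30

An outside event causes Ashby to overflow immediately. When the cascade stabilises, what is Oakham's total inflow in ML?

Round 1 — Ashby overflows (initial).
  Brook: +70 → 70 ≥ 70
Round 2 — Brook overflows.
  Oakham: +30 → 30 < 60
No further overflows.

30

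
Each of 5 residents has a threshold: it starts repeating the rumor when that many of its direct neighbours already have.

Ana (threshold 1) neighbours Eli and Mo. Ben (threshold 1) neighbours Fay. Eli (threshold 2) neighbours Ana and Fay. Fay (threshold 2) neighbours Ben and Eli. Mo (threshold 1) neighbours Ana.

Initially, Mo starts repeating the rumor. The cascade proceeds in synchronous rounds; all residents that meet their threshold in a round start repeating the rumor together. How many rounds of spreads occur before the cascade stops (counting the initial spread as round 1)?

Round 1 — Mo starts repeating the rumor (initial).
Round 2 — checking thresholds:
  Ana: 1 of 2 neighbours ≥ 1, starts repeating the rumor.
Round 3 — no new spreads; cascade stops.

2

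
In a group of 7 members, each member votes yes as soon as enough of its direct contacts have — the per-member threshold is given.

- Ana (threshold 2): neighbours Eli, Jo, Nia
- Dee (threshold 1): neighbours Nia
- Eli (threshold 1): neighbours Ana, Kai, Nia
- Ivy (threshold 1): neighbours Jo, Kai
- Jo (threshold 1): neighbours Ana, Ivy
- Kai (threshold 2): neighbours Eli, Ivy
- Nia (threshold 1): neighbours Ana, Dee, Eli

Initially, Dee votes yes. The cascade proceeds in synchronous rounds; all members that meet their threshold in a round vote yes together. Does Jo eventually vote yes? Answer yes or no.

yes

Round 1 — Dee votes yes (initial).
Round 2 — checking thresholds:
  Nia: 1 of 3 neighbours ≥ 1, votes yes.
Round 3 — checking thresholds:
  Ana: 1 of 3 neighbours < 2, holds.
  Eli: 1 of 3 neighbours ≥ 1, votes yes.
Round 4 — checking thresholds:
  Ana: 2 of 3 neighbours ≥ 2, votes yes.
  Kai: 1 of 2 neighbours < 2, holds.
Round 5 — checking thresholds:
  Jo: 1 of 2 neighbours ≥ 1, votes yes.
  Kai: 1 of 2 neighbours < 2, holds.
Round 6 — checking thresholds:
  Ivy: 1 of 2 neighbours ≥ 1, votes yes.
  Kai: 1 of 2 neighbours < 2, holds.
Round 7 — checking thresholds:
  Kai: 2 of 2 neighbours ≥ 2, votes yes.
Round 8 — no new yes votes; cascade stops.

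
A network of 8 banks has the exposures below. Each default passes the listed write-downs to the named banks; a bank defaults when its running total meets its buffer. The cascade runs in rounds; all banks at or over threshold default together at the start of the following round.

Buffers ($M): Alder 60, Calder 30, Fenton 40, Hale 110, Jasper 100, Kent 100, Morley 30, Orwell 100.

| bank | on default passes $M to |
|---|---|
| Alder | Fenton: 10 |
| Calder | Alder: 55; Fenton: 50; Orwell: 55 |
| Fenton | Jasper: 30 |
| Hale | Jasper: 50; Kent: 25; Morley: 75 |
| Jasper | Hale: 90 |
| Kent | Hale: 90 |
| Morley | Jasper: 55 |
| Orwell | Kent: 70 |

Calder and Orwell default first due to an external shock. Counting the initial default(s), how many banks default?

Round 1 — Calder, Orwell default (initial).
  Alder: +55 → 55 < 60
  Fenton: +50 → 50 ≥ 40
  Kent: +70 → 70 < 100
Round 2 — Fenton defaults.
  Jasper: +30 → 30 < 100
No further defaults.

3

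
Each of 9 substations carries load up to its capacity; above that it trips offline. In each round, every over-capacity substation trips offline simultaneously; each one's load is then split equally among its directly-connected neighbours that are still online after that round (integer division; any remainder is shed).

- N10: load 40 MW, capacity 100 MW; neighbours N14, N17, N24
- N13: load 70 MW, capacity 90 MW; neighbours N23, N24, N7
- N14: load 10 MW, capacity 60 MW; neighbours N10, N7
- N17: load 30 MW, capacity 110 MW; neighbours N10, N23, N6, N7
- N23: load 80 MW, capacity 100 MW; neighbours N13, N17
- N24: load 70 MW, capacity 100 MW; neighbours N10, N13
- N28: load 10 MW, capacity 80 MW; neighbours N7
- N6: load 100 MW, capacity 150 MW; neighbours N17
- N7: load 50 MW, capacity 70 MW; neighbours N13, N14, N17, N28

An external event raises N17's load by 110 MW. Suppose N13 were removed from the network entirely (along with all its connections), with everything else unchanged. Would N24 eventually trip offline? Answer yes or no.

With N13 removed:
Round 1 — N17 at 140 > 110. N17 trips offline.
  N17 sheds 140 MW to N10, N23, N6, N7: 35 each.
    N10: 40+35 = 75 ≤ 100
    N23: 80+35 = 115 > 100
    N6: 100+35 = 135 ≤ 150
    N7: 50+35 = 85 > 70
Round 2 — N23, N7 trip offline.
  N23 sheds 115 MW: no online neighbours, lost.
  N7 sheds 85 MW to N14, N28: 42 each (1 lost).
    N14: 10+42 = 52 ≤ 60
    N28: 10+42 = 52 ≤ 80
No further trips.

no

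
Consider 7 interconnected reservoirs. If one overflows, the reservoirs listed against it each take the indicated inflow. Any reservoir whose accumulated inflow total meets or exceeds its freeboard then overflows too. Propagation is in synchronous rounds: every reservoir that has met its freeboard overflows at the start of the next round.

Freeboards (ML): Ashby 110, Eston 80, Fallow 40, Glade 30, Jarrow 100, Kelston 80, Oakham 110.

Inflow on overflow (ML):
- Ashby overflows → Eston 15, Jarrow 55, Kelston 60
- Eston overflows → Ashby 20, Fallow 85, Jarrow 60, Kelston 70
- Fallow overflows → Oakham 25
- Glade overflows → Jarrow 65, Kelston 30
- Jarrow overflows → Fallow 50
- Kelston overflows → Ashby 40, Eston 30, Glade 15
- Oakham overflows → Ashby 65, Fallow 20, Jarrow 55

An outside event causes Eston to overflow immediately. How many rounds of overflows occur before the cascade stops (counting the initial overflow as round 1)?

2

Round 1 — Eston overflows (initial).
  Ashby: +20 → 20 < 110
  Fallow: +85 → 85 ≥ 40
  Jarrow: +60 → 60 < 100
  Kelston: +70 → 70 < 80
Round 2 — Fallow overflows.
  Oakham: +25 → 25 < 110
No further overflows.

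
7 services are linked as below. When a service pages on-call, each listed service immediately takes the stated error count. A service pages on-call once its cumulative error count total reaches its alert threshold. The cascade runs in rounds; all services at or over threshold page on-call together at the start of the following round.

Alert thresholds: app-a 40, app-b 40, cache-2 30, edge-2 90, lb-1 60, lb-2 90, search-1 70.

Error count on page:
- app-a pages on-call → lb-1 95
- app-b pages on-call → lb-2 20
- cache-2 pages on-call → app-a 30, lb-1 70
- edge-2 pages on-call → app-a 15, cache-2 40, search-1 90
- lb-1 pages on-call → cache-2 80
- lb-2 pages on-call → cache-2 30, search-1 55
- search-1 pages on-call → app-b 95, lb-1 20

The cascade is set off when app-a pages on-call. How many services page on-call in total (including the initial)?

3

Round 1 — app-a pages on-call (initial).
  lb-1: +95 → 95 ≥ 60
Round 2 — lb-1 pages on-call.
  cache-2: +80 → 80 ≥ 30
Round 3 — cache-2 pages on-call.
No further pages.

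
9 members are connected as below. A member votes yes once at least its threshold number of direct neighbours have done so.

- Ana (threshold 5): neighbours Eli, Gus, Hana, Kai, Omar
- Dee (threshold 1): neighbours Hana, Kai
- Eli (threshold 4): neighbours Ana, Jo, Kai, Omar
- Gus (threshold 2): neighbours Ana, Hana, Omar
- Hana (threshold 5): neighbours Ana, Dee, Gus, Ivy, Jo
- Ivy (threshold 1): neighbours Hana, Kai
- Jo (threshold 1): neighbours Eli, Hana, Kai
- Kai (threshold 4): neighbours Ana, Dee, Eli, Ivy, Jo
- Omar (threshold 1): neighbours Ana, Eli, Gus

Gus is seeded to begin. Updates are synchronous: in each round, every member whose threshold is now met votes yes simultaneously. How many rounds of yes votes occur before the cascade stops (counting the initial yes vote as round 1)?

Round 1 — Gus votes yes (initial).
Round 2 — checking thresholds:
  Ana: 1 of 5 neighbours < 5, not yet.
  Hana: 1 of 5 neighbours < 5, not yet.
  Omar: 1 of 3 neighbours ≥ 1, votes yes.
Round 3 — no new yes votes; cascade stops.

2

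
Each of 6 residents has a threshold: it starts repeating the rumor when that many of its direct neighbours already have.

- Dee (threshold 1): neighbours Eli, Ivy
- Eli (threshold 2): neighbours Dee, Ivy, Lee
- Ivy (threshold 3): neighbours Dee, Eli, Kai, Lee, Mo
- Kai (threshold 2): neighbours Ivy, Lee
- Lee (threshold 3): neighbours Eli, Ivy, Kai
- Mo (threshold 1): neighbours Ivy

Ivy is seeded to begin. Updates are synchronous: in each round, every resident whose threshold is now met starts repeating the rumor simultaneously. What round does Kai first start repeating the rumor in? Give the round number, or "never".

Round 1 — Ivy starts repeating the rumor (initial).
Round 2 — checking thresholds:
  Dee: 1 of 2 neighbours ≥ 1, starts repeating the rumor.
  Eli: 1 of 3 neighbours < 2, not yet.
  Kai: 1 of 2 neighbours < 2, not yet.
  Lee: 1 of 3 neighbours < 3, not yet.
  Mo: 1 of 1 neighbours ≥ 1, starts repeating the rumor.
Round 3 — checking thresholds:
  Eli: 2 of 3 neighbours ≥ 2, starts repeating the rumor.
  Kai: 1 of 2 neighbours < 2, not yet.
  Lee: 1 of 3 neighbours < 3, not yet.
Round 4 — no new spreads; cascade stops.

never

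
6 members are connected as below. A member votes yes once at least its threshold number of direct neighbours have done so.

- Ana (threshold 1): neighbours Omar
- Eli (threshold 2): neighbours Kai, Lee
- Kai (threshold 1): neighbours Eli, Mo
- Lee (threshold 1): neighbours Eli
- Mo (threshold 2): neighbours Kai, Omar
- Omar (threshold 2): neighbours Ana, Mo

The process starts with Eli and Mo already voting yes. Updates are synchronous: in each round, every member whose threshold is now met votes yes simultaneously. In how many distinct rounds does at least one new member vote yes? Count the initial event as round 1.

Round 1 — Eli, Mo vote yes (initial).
Round 2 — checking thresholds:
  Kai: 2 of 2 neighbours ≥ 1, votes yes.
  Lee: 1 of 1 neighbours ≥ 1, votes yes.
  Omar: 1 of 2 neighbours < 2, not yet.
Round 3 — no new yes votes; cascade stops.

2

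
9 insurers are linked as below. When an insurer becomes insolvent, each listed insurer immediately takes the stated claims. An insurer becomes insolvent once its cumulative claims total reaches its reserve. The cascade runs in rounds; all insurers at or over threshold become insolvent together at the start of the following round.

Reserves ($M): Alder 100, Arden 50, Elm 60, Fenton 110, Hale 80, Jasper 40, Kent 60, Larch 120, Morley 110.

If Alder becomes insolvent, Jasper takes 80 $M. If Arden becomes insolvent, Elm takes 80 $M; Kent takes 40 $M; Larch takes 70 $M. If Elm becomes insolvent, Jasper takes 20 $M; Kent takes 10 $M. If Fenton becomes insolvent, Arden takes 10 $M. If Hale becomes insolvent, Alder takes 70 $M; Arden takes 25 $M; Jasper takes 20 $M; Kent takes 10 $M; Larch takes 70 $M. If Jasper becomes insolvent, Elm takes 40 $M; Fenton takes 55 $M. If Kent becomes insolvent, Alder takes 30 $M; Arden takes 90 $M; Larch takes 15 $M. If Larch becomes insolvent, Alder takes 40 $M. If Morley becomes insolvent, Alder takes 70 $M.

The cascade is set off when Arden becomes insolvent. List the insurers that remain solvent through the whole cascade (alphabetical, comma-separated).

Round 1 — Arden becomes insolvent (initial).
  Elm: +80 → 80 ≥ 60
  Kent: +40 → 40 < 60
  Larch: +70 → 70 < 120
Round 2 — Elm becomes insolvent.
  Jasper: +20 → 20 < 40
  Kent: +10 → 50 < 60
No further insolvencies.

Alder, Fenton, Hale, Jasper, Kent, Larch, Morley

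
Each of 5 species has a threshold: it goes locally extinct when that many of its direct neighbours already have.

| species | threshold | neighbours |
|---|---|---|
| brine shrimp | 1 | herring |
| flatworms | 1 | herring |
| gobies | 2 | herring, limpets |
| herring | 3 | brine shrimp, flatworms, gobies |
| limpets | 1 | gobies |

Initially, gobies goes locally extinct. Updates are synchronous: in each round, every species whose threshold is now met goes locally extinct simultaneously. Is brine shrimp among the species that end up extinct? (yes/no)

no

Round 1 — gobies goes locally extinct (initial).
Round 2 — checking thresholds:
  herring: 1 of 3 neighbours < 3, not yet.
  limpets: 1 of 1 neighbours ≥ 1, goes locally extinct.
Round 3 — no new extinctions; cascade stops.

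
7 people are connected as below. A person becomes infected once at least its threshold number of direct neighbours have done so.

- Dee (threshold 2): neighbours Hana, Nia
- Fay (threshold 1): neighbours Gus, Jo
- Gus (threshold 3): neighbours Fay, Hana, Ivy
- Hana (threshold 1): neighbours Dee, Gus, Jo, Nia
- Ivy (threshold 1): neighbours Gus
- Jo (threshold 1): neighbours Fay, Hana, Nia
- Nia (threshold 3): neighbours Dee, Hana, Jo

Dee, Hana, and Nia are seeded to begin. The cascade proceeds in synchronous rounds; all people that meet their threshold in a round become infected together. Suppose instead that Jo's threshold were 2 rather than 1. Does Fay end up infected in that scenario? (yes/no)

yes

With Jo's threshold at 2:
Round 1 — Dee, Hana, Nia become infected (initial).
Round 2 — checking thresholds:
  Gus: 1 of 3 neighbours < 3, holds.
  Jo: 2 of 3 neighbours ≥ 2, becomes infected.
Round 3 — checking thresholds:
  Fay: 1 of 2 neighbours ≥ 1, becomes infected.
  Gus: 1 of 3 neighbours < 3, holds.
Round 4 — no new infections; cascade stops.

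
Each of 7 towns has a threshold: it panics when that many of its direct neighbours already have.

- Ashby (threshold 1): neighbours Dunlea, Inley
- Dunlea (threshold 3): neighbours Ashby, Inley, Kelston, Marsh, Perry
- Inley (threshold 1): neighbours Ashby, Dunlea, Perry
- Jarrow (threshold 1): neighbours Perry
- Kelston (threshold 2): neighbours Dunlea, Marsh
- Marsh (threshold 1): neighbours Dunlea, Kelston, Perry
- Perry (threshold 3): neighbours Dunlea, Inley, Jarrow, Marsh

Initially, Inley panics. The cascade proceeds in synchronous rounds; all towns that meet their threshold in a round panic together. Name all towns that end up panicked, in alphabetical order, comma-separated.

Round 1 — Inley panics (initial).
Round 2 — checking thresholds:
  Ashby: 1 of 2 neighbours ≥ 1, panics.
  Dunlea: 1 of 5 neighbours < 3, not yet.
  Perry: 1 of 4 neighbours < 3, not yet.
Round 3 — no new panics; cascade stops.

Ashby, Inley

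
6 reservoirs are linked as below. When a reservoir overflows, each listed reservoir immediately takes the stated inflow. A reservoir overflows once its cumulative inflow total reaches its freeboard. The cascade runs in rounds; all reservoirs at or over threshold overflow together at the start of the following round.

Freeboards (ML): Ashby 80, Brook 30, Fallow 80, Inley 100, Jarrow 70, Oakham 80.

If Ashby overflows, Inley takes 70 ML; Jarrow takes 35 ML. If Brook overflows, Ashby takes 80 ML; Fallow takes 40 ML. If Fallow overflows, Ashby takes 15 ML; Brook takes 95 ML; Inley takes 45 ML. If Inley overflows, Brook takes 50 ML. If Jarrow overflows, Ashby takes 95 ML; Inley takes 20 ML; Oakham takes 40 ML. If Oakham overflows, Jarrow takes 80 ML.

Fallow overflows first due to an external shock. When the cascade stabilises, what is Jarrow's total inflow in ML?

35

Round 1 — Fallow overflows (initial).
  Ashby: +15 → 15 < 80
  Brook: +95 → 95 ≥ 30
  Inley: +45 → 45 < 100
Round 2 — Brook overflows.
  Ashby: +80 → 95 ≥ 80
Round 3 — Ashby overflows.
  Inley: +70 → 115 ≥ 100
  Jarrow: +35 → 35 < 70
Round 4 — Inley overflows.
No further overflows.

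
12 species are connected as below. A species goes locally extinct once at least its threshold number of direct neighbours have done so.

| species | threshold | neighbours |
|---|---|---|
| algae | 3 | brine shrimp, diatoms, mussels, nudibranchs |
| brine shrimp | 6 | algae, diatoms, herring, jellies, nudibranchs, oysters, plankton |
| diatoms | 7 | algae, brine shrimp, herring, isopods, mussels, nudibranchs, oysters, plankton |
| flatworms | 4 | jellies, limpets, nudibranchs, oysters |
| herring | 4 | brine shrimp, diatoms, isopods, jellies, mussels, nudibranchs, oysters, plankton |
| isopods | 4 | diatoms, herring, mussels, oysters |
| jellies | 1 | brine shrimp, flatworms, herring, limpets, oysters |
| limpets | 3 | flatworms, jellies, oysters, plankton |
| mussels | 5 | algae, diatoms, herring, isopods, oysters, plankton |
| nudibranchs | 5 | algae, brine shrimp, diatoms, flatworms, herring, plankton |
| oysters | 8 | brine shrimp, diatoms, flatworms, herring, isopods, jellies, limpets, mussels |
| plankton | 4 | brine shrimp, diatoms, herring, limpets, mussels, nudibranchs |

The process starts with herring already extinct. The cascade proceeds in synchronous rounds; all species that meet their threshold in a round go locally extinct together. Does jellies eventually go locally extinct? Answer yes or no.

Round 1 — herring goes locally extinct (initial).
Round 2 — checking thresholds:
  brine shrimp: 1 of 7 neighbours < 6, below threshold.
  diatoms: 1 of 8 neighbours < 7, below threshold.
  isopods: 1 of 4 neighbours < 4, below threshold.
  jellies: 1 of 5 neighbours ≥ 1, goes locally extinct.
  mussels: 1 of 6 neighbours < 5, below threshold.
  nudibranchs: 1 of 6 neighbours < 5, below threshold.
  oysters: 1 of 8 neighbours < 8, below threshold.
  plankton: 1 of 6 neighbours < 4, below threshold.
Round 3 — no new extinctions; cascade stops.

yes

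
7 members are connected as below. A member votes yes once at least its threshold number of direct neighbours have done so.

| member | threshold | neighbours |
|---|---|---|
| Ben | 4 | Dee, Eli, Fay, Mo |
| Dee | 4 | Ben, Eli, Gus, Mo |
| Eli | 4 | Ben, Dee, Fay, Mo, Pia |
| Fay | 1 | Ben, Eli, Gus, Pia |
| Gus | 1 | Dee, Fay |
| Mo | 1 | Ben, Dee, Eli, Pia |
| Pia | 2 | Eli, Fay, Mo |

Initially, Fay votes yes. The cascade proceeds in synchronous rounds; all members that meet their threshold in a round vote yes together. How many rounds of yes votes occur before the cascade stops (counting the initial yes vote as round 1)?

Round 1 — Fay votes yes (initial).
Round 2 — checking thresholds:
  Ben: 1 of 4 neighbours < 4, holds.
  Eli: 1 of 5 neighbours < 4, holds.
  Gus: 1 of 2 neighbours ≥ 1, votes yes.
  Pia: 1 of 3 neighbours < 2, holds.
Round 3 — no new yes votes; cascade stops.

2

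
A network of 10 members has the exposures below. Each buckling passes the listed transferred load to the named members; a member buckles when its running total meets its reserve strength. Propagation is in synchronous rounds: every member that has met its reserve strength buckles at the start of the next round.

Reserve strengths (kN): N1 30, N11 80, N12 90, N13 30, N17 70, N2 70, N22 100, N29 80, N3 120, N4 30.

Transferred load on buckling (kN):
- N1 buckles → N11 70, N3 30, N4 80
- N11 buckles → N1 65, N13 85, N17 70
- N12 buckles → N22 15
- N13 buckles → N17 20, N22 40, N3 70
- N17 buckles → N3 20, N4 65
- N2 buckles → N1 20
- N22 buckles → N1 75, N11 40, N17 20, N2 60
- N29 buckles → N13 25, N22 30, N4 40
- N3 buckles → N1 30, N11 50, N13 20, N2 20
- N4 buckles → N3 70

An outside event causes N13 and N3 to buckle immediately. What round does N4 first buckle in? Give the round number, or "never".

3

Round 1 — N13, N3 buckle (initial).
  N1: +30 → 30 ≥ 30
  N11: +50 → 50 < 80
  N17: +20 → 20 < 70
  N2: +20 → 20 < 70
  N22: +40 → 40 < 100
Round 2 — N1 buckles.
  N11: +70 → 120 ≥ 80
  N4: +80 → 80 ≥ 30
Round 3 — N11, N4 buckle.
  N17: +70 → 90 ≥ 70
Round 4 — N17 buckles.
No further bucklings.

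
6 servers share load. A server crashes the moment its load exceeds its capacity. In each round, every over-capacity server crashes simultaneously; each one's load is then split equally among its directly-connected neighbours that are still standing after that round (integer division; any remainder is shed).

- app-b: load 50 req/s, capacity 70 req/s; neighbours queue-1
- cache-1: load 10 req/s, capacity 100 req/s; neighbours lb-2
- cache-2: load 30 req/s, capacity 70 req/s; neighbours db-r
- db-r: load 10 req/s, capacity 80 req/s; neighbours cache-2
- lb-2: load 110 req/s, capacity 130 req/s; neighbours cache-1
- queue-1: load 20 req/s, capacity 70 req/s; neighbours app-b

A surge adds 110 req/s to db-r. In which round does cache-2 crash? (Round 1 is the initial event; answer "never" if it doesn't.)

Round 1 — db-r at 120 > 80. db-r crashes.
  db-r sheds 120 req/s to cache-2: 120 each.
    cache-2: 30+120 = 150 > 70
Round 2 — cache-2 crashes.
  cache-2 sheds 150 req/s: no online neighbours, lost.
No further crashes.

2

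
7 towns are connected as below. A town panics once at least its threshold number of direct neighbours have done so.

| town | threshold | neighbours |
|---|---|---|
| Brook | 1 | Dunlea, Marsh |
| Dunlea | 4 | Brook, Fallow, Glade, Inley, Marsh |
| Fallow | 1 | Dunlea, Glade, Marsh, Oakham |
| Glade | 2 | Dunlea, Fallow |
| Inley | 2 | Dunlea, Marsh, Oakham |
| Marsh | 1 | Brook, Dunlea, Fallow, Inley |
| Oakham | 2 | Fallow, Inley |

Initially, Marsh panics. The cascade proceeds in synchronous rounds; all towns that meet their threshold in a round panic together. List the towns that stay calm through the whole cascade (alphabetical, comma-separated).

Dunlea, Glade, Inley, Oakham

Round 1 — Marsh panics (initial).
Round 2 — checking thresholds:
  Brook: 1 of 2 neighbours ≥ 1, panics.
  Dunlea: 1 of 5 neighbours < 4, not yet.
  Fallow: 1 of 4 neighbours ≥ 1, panics.
  Inley: 1 of 3 neighbours < 2, not yet.
Round 3 — no new panics; cascade stops.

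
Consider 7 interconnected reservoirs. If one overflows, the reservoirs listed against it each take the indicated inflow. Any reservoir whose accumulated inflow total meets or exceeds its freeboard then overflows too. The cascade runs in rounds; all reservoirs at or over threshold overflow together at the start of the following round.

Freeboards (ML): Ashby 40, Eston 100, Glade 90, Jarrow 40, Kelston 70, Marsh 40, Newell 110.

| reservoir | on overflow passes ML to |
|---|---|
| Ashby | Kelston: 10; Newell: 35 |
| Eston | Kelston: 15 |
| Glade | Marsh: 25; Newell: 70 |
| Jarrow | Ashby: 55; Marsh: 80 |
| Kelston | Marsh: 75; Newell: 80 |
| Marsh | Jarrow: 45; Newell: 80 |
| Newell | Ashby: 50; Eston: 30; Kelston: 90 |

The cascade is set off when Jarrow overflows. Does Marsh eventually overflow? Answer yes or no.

yes

Round 1 — Jarrow overflows (initial).
  Ashby: +55 → 55 ≥ 40
  Marsh: +80 → 80 ≥ 40
Round 2 — Ashby, Marsh overflow.
  Kelston: +10 → 10 < 70
  Newell: +35+80 → 115 ≥ 110
Round 3 — Newell overflows.
  Eston: +30 → 30 < 100
  Kelston: +90 → 100 ≥ 70
Round 4 — Kelston overflows.
No further overflows.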